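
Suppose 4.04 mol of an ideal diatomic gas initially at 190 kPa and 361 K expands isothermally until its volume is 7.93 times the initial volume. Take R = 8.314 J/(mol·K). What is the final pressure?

24.0 kPa

V₁ = nRT₁/P₁ = 4.04×8.314×361/190 = 63.8 L.
Isothermal: T stays 361 K; PV = const ⇒ V₂ = 506 L, P₂ = 24.0 kPa.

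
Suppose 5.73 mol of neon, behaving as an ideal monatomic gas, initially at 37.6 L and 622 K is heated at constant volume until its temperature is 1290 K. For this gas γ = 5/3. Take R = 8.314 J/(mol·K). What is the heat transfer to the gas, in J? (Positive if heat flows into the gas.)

47700 J

P₁ = nRT₁/V₁ = 5.73×8.314×622/37.6 = 788 kPa.
Isochoric: V stays 37.6 L; P/T = const ⇒ T₂ = 1290 K, P₂ = 1630 kPa.
W = 0 (no volume change).
ΔU = nCvΔT = 5.73×12.5×(1290−622) = 47700 J.
Q = ΔU = 47700 J.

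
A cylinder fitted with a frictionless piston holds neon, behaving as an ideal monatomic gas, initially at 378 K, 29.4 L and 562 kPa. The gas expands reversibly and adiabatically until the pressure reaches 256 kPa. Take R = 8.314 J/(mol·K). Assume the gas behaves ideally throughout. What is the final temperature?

Adiabatic: T₂/T₁ = (P₂/P₁)^((γ−1)/γ) ⇒ T₂ = 378×(0.456)^0.400 = 276 K; V₂ = 47.1 L.

276 K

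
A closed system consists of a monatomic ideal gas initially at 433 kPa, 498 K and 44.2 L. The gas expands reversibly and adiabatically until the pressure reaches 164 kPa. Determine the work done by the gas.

n = P₁V₁/(RT₁) = 433×44.2/(8.314×498) = 4.62 mol.
Adiabatic: T₂/T₁ = (P₂/P₁)^((γ−1)/γ) ⇒ T₂ = 498×(0.379)^0.400 = 338 K; V₂ = 79.1 L.
ΔU = nCvΔT = 4.62×12.5×(338−498) = -9240 J.
Q = 0 for an adiabatic process, so W = −ΔU = 9240 J.

9240 J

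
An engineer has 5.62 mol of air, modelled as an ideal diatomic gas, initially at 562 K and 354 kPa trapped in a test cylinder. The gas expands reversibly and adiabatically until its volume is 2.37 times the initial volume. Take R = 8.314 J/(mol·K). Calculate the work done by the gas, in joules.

19200 J

V₁ = nRT₁/P₁ = 5.62×8.314×562/354 = 74.2 L.
Adiabatic: TV^(γ−1) = const ⇒ T₂ = 562×(0.422)^0.400 = 398 K; PV^γ = const ⇒ P₂ = 106 kPa.
ΔU = nCvΔT = 5.62×20.8×(398−562) = -19200 J.
Q = 0 for an adiabatic process, so W = −ΔU = 19200 J.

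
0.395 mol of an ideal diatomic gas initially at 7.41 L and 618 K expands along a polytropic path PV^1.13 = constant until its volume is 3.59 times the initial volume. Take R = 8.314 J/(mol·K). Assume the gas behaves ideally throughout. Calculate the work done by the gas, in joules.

P₁ = nRT₁/V₁ = 0.395×8.314×618/7.41 = 274 kPa.
Polytropic n=1.13: T₂ = T₁(V₁/V₂)^(n−1) = 618×(0.279)^0.13 = 523 K; P₂ = P₁(V₁/V₂)^n = 64.6 kPa.
W = (P₁V₁−P₂V₂)/(n−1) = (274×7.41−64.6×26.6)/0.13 = 2390 J.

2390 J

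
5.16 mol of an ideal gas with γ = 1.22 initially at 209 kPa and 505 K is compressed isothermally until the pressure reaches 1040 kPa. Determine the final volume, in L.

V₁ = nRT₁/P₁ = 5.16×8.314×505/209 = 104 L.
Isothermal: T stays 505 K; PV = const ⇒ V₂ = 20.8 L, P₂ = 1040 kPa.

20.8 L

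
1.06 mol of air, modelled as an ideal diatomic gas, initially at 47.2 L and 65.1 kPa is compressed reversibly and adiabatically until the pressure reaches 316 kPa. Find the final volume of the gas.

15.3 L

T₁ = P₁V₁/(nR) = 65.1×47.2/(1.06×8.314) = 349 K.
Adiabatic: T₂/T₁ = (P₂/P₁)^((γ−1)/γ) ⇒ T₂ = 349×(4.85)^0.286 = 548 K; V₂ = 15.3 L.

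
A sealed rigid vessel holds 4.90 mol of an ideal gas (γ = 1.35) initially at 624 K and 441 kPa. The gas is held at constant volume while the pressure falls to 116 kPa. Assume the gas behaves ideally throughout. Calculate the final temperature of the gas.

164 K

V₁ = nRT₁/P₁ = 4.90×8.314×624/441 = 57.6 L.
Isochoric: V stays 57.6 L; P/T = const ⇒ T₂ = 164 K, P₂ = 116 kPa.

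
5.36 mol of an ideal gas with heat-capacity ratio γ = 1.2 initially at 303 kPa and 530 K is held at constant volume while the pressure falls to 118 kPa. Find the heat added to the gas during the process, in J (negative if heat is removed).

V₁ = nRT₁/P₁ = 5.36×8.314×530/303 = 77.9 L.
Isochoric: V stays 77.9 L; P/T = const ⇒ T₂ = 206 K, P₂ = 118 kPa.
W = 0 (no volume change).
ΔU = nCvΔT = 5.36×41.6×(206−530) = -72100 J.
Q = ΔU = -72100 J.

-72100 J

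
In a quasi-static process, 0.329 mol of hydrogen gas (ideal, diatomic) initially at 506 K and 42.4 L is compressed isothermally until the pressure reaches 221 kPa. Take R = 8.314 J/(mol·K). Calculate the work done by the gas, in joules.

P₁ = nRT₁/V₁ = 0.329×8.314×506/42.4 = 32.6 kPa.
Isothermal: T stays 506 K; PV = const ⇒ V₂ = 6.26 L, P₂ = 221 kPa.
W = nRT ln(V₂/V₁) = 0.329×8.314×506×ln(0.148) = -2650 J.

-2650 J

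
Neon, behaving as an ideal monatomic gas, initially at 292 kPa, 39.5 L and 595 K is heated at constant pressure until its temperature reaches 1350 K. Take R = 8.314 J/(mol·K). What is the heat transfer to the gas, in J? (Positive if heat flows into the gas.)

36600 J

n = P₁V₁/(RT₁) = 292×39.5/(8.314×595) = 2.33 mol.
Isobaric: P stays 292 kPa; V/T = const ⇒ T₂ = 1350 K, V₂ = 89.6 L.
W = PΔV = 292×(89.6−39.5) kPa·L = 14600 J.
ΔU = nCvΔT = 2.33×12.5×(1350−595) = 22000 J.
Q = ΔU + W = nCpΔT = 36600 J.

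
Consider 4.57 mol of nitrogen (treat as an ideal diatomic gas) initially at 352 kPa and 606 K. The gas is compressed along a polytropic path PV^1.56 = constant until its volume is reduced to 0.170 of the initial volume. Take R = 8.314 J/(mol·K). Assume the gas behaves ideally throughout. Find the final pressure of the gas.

5590 kPa

V₁ = nRT₁/P₁ = 4.57×8.314×606/352 = 65.4 L.
Polytropic n=1.56: T₂ = T₁(V₁/V₂)^(n−1) = 606×(5.88)^0.56 = 1630 K; P₂ = P₁(V₁/V₂)^n = 5590 kPa.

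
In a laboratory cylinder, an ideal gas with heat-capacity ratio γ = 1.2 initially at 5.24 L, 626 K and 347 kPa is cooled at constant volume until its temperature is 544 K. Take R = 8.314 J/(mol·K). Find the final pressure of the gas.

Isochoric: V stays 5.24 L; P/T = const ⇒ T₂ = 544 K, P₂ = 302 kPa.

302 kPa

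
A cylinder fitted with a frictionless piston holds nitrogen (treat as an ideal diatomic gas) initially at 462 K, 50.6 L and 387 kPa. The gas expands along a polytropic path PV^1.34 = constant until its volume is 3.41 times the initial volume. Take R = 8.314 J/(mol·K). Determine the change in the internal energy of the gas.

-16700 J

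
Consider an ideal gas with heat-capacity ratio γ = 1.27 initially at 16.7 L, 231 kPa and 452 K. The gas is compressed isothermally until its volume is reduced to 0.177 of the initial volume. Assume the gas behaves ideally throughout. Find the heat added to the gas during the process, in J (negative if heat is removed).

-6680 J

n = P₁V₁/(RT₁) = 231×16.7/(8.314×452) = 1.03 mol.
Isothermal: T stays 452 K; PV = const ⇒ V₂ = 2.96 L, P₂ = 1310 kPa.
ΔU = 0 (ideal gas, T constant).
W = nRT ln(V₂/V₁) = 1.03×8.314×452×ln(0.177) = -6680 J.
Q = ΔU + W = -6680 J.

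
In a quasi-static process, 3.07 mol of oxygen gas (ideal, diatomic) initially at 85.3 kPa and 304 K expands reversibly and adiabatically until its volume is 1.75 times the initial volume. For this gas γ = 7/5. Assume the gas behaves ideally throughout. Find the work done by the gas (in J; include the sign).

V₁ = nRT₁/P₁ = 3.07×8.314×304/85.3 = 91.0 L.
Adiabatic: TV^(γ−1) = const ⇒ T₂ = 304×(0.571)^0.400 = 243 K; PV^γ = const ⇒ P₂ = 39.0 kPa.
ΔU = nCvΔT = 3.07×20.8×(243−304) = -3890 J.
Q = 0 for an adiabatic process, so W = −ΔU = 3890 J.

3890 J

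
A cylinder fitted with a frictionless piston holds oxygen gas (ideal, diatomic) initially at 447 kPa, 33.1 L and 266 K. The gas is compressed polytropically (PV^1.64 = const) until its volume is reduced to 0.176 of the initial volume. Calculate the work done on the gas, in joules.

47200 J

n = P₁V₁/(RT₁) = 447×33.1/(8.314×266) = 6.69 mol.
Polytropic n=1.64: T₂ = T₁(V₁/V₂)^(n−1) = 266×(5.68)^0.64 = 809 K; P₂ = P₁(V₁/V₂)^n = 7720 kPa.
W = (P₁V₁−P₂V₂)/(n−1) = (447×33.1−7720×5.83)/0.64 = -47200 J.
Work done on the gas = −W_by = 47200 J.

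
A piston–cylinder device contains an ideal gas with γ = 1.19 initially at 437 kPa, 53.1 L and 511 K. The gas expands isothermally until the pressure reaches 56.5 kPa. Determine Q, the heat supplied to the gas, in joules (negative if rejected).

47500 J

n = P₁V₁/(RT₁) = 437×53.1/(8.314×511) = 5.46 mol.
Isothermal: T stays 511 K; PV = const ⇒ V₂ = 411 L, P₂ = 56.5 kPa.
ΔU = 0 (ideal gas, T constant).
W = nRT ln(V₂/V₁) = 5.46×8.314×511×ln(7.73) = 47500 J.
Q = ΔU + W = 47500 J.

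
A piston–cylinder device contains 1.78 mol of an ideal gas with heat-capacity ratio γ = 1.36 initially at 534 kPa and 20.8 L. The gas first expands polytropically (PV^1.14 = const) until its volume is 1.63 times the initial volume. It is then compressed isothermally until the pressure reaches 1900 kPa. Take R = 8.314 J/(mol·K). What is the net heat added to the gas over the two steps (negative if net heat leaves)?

-15700 J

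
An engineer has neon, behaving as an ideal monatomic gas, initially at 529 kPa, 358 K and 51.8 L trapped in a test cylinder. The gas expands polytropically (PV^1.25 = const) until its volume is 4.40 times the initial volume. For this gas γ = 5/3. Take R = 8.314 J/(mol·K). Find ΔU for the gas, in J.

-12700 J

n = P₁V₁/(RT₁) = 529×51.8/(8.314×358) = 9.21 mol.
Polytropic n=1.25: T₂ = T₁(V₁/V₂)^(n−1) = 358×(0.227)^0.25 = 247 K; P₂ = P₁(V₁/V₂)^n = 83.0 kPa.
For an ideal gas ΔU = nCvΔT with Cv = (3/2)R = 12.5 J/(mol·K).
ΔU = 9.21×12.5×(247−358) = -12700 J.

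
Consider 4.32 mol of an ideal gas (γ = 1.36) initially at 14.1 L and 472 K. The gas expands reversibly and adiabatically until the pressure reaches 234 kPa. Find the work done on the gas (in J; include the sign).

-16600 J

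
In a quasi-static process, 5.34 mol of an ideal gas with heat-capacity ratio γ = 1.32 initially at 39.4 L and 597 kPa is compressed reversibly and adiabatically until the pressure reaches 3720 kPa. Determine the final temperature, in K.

826 K

T₁ = P₁V₁/(nR) = 597×39.4/(5.34×8.314) = 530 K.
Adiabatic: T₂/T₁ = (P₂/P₁)^((γ−1)/γ) ⇒ T₂ = 530×(6.23)^0.242 = 826 K; V₂ = 9.85 L.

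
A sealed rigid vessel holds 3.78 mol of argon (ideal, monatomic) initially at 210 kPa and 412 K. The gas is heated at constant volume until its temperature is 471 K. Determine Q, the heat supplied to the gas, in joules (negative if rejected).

2780 J

V₁ = nRT₁/P₁ = 3.78×8.314×412/210 = 61.7 L.
Isochoric: V stays 61.7 L; P/T = const ⇒ T₂ = 471 K, P₂ = 240 kPa.
W = 0 (no volume change).
ΔU = nCvΔT = 3.78×12.5×(471−412) = 2780 J.
Q = ΔU = 2780 J.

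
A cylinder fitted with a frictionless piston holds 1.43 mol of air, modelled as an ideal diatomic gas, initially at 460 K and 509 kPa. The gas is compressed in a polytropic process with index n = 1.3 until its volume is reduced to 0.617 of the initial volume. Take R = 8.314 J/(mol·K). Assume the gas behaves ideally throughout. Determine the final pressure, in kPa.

V₁ = nRT₁/P₁ = 1.43×8.314×460/509 = 10.7 L.
Polytropic n=1.3: T₂ = T₁(V₁/V₂)^(n−1) = 460×(1.62)^0.30 = 532 K; P₂ = P₁(V₁/V₂)^n = 954 kPa.

954 kPa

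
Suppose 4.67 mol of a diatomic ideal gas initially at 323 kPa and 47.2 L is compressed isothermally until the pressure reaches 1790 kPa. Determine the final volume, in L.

T₁ = P₁V₁/(nR) = 323×47.2/(4.67×8.314) = 393 K.
Isothermal: T stays 393 K; PV = const ⇒ V₂ = 8.52 L, P₂ = 1790 kPa.

8.52 L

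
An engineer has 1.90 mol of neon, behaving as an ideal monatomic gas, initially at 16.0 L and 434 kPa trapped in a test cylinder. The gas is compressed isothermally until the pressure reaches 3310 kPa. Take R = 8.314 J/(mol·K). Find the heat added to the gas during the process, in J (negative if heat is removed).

T₁ = P₁V₁/(nR) = 434×16.0/(1.90×8.314) = 440 K.
Isothermal: T stays 440 K; PV = const ⇒ V₂ = 2.10 L, P₂ = 3310 kPa.
ΔU = 0 (ideal gas, T constant).
W = nRT ln(V₂/V₁) = 1.90×8.314×440×ln(0.131) = -14100 J.
Q = ΔU + W = -14100 J.

-14100 J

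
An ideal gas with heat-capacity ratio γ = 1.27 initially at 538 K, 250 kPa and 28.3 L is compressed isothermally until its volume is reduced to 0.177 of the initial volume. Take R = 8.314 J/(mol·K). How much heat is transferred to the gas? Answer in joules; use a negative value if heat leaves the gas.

n = P₁V₁/(RT₁) = 250×28.3/(8.314×538) = 1.58 mol.
Isothermal: T stays 538 K; PV = const ⇒ V₂ = 5.01 L, P₂ = 1410 kPa.
ΔU = 0 (ideal gas, T constant).
W = nRT ln(V₂/V₁) = 1.58×8.314×538×ln(0.177) = -12300 J.
Q = ΔU + W = -12300 J.

-12300 J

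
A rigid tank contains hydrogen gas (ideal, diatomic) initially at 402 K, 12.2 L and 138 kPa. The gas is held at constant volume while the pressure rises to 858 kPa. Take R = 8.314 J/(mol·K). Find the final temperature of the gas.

2500 K

Isochoric: V stays 12.2 L; P/T = const ⇒ T₂ = 2500 K, P₂ = 858 kPa.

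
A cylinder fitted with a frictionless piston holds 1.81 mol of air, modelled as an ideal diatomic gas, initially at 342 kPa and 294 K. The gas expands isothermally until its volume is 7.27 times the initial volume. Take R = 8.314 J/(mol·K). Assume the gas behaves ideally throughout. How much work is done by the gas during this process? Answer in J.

8780 J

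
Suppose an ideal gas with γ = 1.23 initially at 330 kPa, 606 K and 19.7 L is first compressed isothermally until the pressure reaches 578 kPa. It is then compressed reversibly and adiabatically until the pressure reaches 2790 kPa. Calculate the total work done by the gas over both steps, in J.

-13300 J

n = P₁V₁/(RT₁) = 330×19.7/(8.314×606) = 1.29 mol.
Step 1 — Isothermal: T stays 606 K; PV = const ⇒ V₂ = 11.2 L, P₂ = 578 kPa.
ΔU = 0 (ideal gas, T constant).
W = nRT ln(V₂/V₁) = 1.29×8.314×606×ln(0.571) = -3640 J.
Q = ΔU + W = -3640 J.
State after step 1: P = 578 kPa, V = 11.2 L, T = 606 K.
Step 2 — Adiabatic: T₂/T₁ = (P₂/P₁)^((γ−1)/γ) ⇒ T₂ = 606×(4.83)^0.187 = 813 K; V₂ = 3.13 L.
ΔU = nCvΔT = 1.29×36.1×(813−606) = 9670 J.
Q = 0 for an adiabatic process, so W = −ΔU = -9670 J.
Net over both steps: W = -13300 J, Q = -3640 J, ΔU = 9670 J.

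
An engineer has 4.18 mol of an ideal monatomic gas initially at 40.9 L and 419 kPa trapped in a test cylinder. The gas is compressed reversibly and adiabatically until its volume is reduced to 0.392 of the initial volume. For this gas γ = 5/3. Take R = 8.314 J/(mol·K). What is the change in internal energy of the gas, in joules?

22300 J

T₁ = P₁V₁/(nR) = 419×40.9/(4.18×8.314) = 493 K.
Adiabatic: TV^(γ−1) = const ⇒ T₂ = 493×(2.55)^0.667 = 921 K; PV^γ = const ⇒ P₂ = 2000 kPa.
For an ideal gas ΔU = nCvΔT with Cv = (3/2)R = 12.5 J/(mol·K).
ΔU = 4.18×12.5×(921−493) = 22300 J.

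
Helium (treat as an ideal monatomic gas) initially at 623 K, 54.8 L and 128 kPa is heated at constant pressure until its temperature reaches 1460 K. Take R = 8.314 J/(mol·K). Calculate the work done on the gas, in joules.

n = P₁V₁/(RT₁) = 128×54.8/(8.314×623) = 1.35 mol.
Isobaric: P stays 128 kPa; V/T = const ⇒ T₂ = 1460 K, V₂ = 128 L.
W = PΔV = 128×(128−54.8) kPa·L = 9420 J.
Work done on the gas = −W_by = -9420 J.

-9420 J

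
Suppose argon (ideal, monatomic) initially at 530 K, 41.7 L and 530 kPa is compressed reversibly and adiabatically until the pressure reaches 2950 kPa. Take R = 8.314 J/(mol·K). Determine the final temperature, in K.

1050 K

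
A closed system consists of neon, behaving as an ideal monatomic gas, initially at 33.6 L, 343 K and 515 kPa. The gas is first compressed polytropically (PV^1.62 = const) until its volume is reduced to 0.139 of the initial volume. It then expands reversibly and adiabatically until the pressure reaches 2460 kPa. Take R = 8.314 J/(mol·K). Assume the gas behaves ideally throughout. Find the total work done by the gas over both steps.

-24600 J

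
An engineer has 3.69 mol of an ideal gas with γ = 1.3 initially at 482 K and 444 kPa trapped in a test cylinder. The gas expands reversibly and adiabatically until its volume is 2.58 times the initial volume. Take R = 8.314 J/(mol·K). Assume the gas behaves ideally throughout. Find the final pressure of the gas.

V₁ = nRT₁/P₁ = 3.69×8.314×482/444 = 33.3 L.
Adiabatic: TV^(γ−1) = const ⇒ T₂ = 482×(0.388)^0.300 = 363 K; PV^γ = const ⇒ P₂ = 130 kPa.

130 kPa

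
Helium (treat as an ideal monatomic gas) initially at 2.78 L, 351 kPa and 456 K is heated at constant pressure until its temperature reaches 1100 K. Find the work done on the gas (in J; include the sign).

n = P₁V₁/(RT₁) = 351×2.78/(8.314×456) = 0.257 mol.
Isobaric: P stays 351 kPa; V/T = const ⇒ T₂ = 1100 K, V₂ = 6.71 L.
W = PΔV = 351×(6.71−2.78) kPa·L = 1380 J.
Work done on the gas = −W_by = -1380 J.

-1380 J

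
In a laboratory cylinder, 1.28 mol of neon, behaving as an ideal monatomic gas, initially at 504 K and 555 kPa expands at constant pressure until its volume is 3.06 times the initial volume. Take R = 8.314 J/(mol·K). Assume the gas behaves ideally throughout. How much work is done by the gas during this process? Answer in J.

11000 J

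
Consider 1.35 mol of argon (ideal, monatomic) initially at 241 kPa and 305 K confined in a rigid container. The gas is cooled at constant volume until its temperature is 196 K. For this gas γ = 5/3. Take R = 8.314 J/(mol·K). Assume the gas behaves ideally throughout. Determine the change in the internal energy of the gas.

-1840 J

V₁ = nRT₁/P₁ = 1.35×8.314×305/241 = 14.2 L.
Isochoric: V stays 14.2 L; P/T = const ⇒ T₂ = 196 K, P₂ = 155 kPa.
For an ideal gas ΔU = nCvΔT with Cv = (3/2)R = 12.5 J/(mol·K).
ΔU = 1.35×12.5×(196−305) = -1840 J.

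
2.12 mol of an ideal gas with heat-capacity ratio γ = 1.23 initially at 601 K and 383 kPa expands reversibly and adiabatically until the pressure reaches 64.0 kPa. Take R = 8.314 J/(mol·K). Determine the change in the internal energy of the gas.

-13100 J

V₁ = nRT₁/P₁ = 2.12×8.314×601/383 = 27.7 L.
Adiabatic: T₂/T₁ = (P₂/P₁)^((γ−1)/γ) ⇒ T₂ = 601×(0.167)^0.187 = 430 K; V₂ = 118 L.
For an ideal gas ΔU = nCvΔT with Cv = R/(γ−1) = 36.1 J/(mol·K).
ΔU = 2.12×36.1×(430−601) = -13100 J.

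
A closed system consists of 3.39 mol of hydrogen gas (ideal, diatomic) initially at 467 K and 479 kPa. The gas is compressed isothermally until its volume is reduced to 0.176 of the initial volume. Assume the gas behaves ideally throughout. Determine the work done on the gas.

V₁ = nRT₁/P₁ = 3.39×8.314×467/479 = 27.5 L.
Isothermal: T stays 467 K; PV = const ⇒ V₂ = 4.84 L, P₂ = 2720 kPa.
W = nRT ln(V₂/V₁) = 3.39×8.314×467×ln(0.176) = -22900 J.
Work done on the gas = −W_by = 22900 J.

22900 J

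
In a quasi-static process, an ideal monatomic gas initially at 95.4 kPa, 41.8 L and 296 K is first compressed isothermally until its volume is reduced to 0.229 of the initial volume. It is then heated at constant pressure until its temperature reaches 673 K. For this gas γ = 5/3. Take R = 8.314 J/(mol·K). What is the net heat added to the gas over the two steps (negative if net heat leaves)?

n = P₁V₁/(RT₁) = 95.4×41.8/(8.314×296) = 1.62 mol.
Step 1 — Isothermal: T stays 296 K; PV = const ⇒ V₂ = 9.57 L, P₂ = 417 kPa.
ΔU = 0 (ideal gas, T constant).
W = nRT ln(V₂/V₁) = 1.62×8.314×296×ln(0.229) = -5880 J.
Q = ΔU + W = -5880 J.
State after step 1: P = 417 kPa, V = 9.57 L, T = 296 K.
Step 2 — Isobaric: P stays 417 kPa; V/T = const ⇒ T₂ = 673 K, V₂ = 21.8 L.
W = PΔV = 417×(21.8−9.57) kPa·L = 5080 J.
ΔU = nCvΔT = 1.62×12.5×(673−296) = 7620 J.
Q = ΔU + W = nCpΔT = 12700 J.
Net over both steps: W = -799 J, Q = 6820 J, ΔU = 7620 J.

6820 J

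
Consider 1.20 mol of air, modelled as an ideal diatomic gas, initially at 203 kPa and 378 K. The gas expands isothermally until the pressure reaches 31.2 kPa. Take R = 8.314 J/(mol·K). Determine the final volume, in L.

V₁ = nRT₁/P₁ = 1.20×8.314×378/203 = 18.6 L.
Isothermal: T stays 378 K; PV = const ⇒ V₂ = 121 L, P₂ = 31.2 kPa.

121 L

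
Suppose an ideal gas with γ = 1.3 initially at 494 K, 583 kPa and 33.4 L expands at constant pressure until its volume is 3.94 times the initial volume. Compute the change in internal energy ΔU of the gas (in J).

n = P₁V₁/(RT₁) = 583×33.4/(8.314×494) = 4.74 mol.
Isobaric: P stays 583 kPa; V/T = const ⇒ T₂ = 1950 K, V₂ = 132 L.
For an ideal gas ΔU = nCvΔT with Cv = R/(γ−1) = 27.7 J/(mol·K).
ΔU = 4.74×27.7×(1950−494) = 191000 J.

191000 J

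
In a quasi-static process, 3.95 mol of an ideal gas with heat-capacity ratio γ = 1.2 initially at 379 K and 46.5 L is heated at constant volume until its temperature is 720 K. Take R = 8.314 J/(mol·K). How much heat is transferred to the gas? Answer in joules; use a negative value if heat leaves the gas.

56000 J

P₁ = nRT₁/V₁ = 3.95×8.314×379/46.5 = 268 kPa.
Isochoric: V stays 46.5 L; P/T = const ⇒ T₂ = 720 K, P₂ = 508 kPa.
W = 0 (no volume change).
ΔU = nCvΔT = 3.95×41.6×(720−379) = 56000 J.
Q = ΔU = 56000 J.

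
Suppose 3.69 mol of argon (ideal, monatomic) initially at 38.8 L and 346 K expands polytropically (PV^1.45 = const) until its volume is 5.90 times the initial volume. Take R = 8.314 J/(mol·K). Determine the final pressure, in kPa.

20.9 kPa

P₁ = nRT₁/V₁ = 3.69×8.314×346/38.8 = 274 kPa.
Polytropic n=1.45: T₂ = T₁(V₁/V₂)^(n−1) = 346×(0.169)^0.45 = 156 K; P₂ = P₁(V₁/V₂)^n = 20.9 kPa.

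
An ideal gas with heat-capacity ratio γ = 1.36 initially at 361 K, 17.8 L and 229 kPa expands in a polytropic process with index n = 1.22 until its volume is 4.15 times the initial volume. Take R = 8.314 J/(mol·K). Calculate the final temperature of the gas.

264 K

Polytropic n=1.22: T₂ = T₁(V₁/V₂)^(n−1) = 361×(0.241)^0.22 = 264 K; P₂ = P₁(V₁/V₂)^n = 40.3 kPa.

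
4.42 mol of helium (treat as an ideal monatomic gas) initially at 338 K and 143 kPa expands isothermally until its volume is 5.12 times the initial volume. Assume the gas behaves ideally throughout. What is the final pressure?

27.9 kPa

V₁ = nRT₁/P₁ = 4.42×8.314×338/143 = 86.9 L.
Isothermal: T stays 338 K; PV = const ⇒ V₂ = 445 L, P₂ = 27.9 kPa.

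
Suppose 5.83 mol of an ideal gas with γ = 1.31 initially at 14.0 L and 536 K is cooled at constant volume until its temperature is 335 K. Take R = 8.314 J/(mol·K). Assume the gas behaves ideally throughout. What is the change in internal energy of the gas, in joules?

P₁ = nRT₁/V₁ = 5.83×8.314×536/14.0 = 1860 kPa.
Isochoric: V stays 14.0 L; P/T = const ⇒ T₂ = 335 K, P₂ = 1160 kPa.
For an ideal gas ΔU = nCvΔT with Cv = R/(γ−1) = 26.8 J/(mol·K).
ΔU = 5.83×26.8×(335−536) = -31400 J.

-31400 J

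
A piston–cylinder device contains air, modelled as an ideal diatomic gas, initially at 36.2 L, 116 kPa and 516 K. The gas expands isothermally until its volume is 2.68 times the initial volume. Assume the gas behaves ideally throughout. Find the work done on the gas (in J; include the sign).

-4140 J

n = P₁V₁/(RT₁) = 116×36.2/(8.314×516) = 0.979 mol.
Isothermal: T stays 516 K; PV = const ⇒ V₂ = 97.0 L, P₂ = 43.3 kPa.
W = nRT ln(V₂/V₁) = 0.979×8.314×516×ln(2.68) = 4140 J.
Work done on the gas = −W_by = -4140 J.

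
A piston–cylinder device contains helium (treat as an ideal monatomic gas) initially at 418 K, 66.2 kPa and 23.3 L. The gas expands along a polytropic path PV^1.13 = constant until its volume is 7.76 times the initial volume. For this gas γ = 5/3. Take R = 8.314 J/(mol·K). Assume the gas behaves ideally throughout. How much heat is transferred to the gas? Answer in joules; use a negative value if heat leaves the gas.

2230 J

n = P₁V₁/(RT₁) = 66.2×23.3/(8.314×418) = 0.444 mol.
Polytropic n=1.13: T₂ = T₁(V₁/V₂)^(n−1) = 418×(0.129)^0.13 = 320 K; P₂ = P₁(V₁/V₂)^n = 6.54 kPa.
W = (P₁V₁−P₂V₂)/(n−1) = (66.2×23.3−6.54×181)/0.13 = 2770 J.
ΔU = nCvΔT = 0.444×12.5×(320−418) = -541 J.
Q = ΔU + W = 2230 J.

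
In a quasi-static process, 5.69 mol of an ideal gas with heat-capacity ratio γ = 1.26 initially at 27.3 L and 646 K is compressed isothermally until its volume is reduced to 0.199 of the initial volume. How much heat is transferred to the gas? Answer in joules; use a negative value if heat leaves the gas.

-49300 J

P₁ = nRT₁/V₁ = 5.69×8.314×646/27.3 = 1120 kPa.
Isothermal: T stays 646 K; PV = const ⇒ V₂ = 5.43 L, P₂ = 5630 kPa.
ΔU = 0 (ideal gas, T constant).
W = nRT ln(V₂/V₁) = 5.69×8.314×646×ln(0.199) = -49300 J.
Q = ΔU + W = -49300 J.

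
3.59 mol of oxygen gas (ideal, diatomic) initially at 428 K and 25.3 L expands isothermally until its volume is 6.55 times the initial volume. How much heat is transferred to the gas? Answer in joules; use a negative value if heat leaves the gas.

24000 J

P₁ = nRT₁/V₁ = 3.59×8.314×428/25.3 = 505 kPa.
Isothermal: T stays 428 K; PV = const ⇒ V₂ = 166 L, P₂ = 77.1 kPa.
ΔU = 0 (ideal gas, T constant).
W = nRT ln(V₂/V₁) = 3.59×8.314×428×ln(6.55) = 24000 J.
Q = ΔU + W = 24000 J.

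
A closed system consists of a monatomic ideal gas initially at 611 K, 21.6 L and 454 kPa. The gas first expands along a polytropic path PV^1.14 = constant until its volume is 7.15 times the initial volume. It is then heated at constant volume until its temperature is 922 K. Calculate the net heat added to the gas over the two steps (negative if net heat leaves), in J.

n = P₁V₁/(RT₁) = 454×21.6/(8.314×611) = 1.93 mol.
Step 1 — Polytropic n=1.14: T₂ = T₁(V₁/V₂)^(n−1) = 611×(0.140)^0.14 = 464 K; P₂ = P₁(V₁/V₂)^n = 48.2 kPa.
W = (P₁V₁−P₂V₂)/(n−1) = (454×21.6−48.2×154)/0.14 = 16900 J.
ΔU = nCvΔT = 1.93×12.5×(464−611) = -3540 J.
Q = ΔU + W = 13300 J.
State after step 1: P = 48.2 kPa, V = 154 L, T = 464 K.
Step 2 — Isochoric: V stays 154 L; P/T = const ⇒ T₂ = 922 K, P₂ = 95.8 kPa.
W = 0 (no volume change).
ΔU = nCvΔT = 1.93×12.5×(922−464) = 11000 J.
Q = ΔU = 11000 J.
Net over both steps: W = 16900 J, Q = 24300 J, ΔU = 7490 J.

24300 J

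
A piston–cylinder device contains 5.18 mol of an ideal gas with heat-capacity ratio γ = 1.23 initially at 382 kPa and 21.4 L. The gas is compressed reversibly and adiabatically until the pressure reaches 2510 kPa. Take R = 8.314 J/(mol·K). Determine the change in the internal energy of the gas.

15000 J

T₁ = P₁V₁/(nR) = 382×21.4/(5.18×8.314) = 190 K.
Adiabatic: T₂/T₁ = (P₂/P₁)^((γ−1)/γ) ⇒ T₂ = 190×(6.57)^0.187 = 270 K; V₂ = 4.63 L.
For an ideal gas ΔU = nCvΔT with Cv = R/(γ−1) = 36.1 J/(mol·K).
ΔU = 5.18×36.1×(270−190) = 15000 J.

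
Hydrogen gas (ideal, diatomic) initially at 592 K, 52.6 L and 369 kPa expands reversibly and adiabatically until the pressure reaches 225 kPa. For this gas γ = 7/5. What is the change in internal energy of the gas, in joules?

-6400 J

n = P₁V₁/(RT₁) = 369×52.6/(8.314×592) = 3.94 mol.
Adiabatic: T₂/T₁ = (P₂/P₁)^((γ−1)/γ) ⇒ T₂ = 592×(0.610)^0.286 = 514 K; V₂ = 74.9 L.
For an ideal gas ΔU = nCvΔT with Cv = (5/2)R = 20.8 J/(mol·K).
ΔU = 3.94×20.8×(514−592) = -6400 J.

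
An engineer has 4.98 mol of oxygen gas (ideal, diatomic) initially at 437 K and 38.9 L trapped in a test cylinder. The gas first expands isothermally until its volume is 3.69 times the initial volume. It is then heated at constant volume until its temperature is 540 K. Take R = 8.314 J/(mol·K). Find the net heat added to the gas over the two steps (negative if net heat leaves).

P₁ = nRT₁/V₁ = 4.98×8.314×437/38.9 = 465 kPa.
Step 1 — Isothermal: T stays 437 K; PV = const ⇒ V₂ = 144 L, P₂ = 126 kPa.
ΔU = 0 (ideal gas, T constant).
W = nRT ln(V₂/V₁) = 4.98×8.314×437×ln(3.69) = 23600 J.
Q = ΔU + W = 23600 J.
State after step 1: P = 126 kPa, V = 144 L, T = 437 K.
Step 2 — Isochoric: V stays 144 L; P/T = const ⇒ T₂ = 540 K, P₂ = 156 kPa.
W = 0 (no volume change).
ΔU = nCvΔT = 4.98×20.8×(540−437) = 10700 J.
Q = ΔU = 10700 J.
Net over both steps: W = 23600 J, Q = 34300 J, ΔU = 10700 J.

34300 J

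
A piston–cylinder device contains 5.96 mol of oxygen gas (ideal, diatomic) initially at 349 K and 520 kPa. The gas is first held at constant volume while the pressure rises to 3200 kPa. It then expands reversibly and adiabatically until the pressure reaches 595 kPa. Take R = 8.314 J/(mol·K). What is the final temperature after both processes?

V₁ = nRT₁/P₁ = 5.96×8.314×349/520 = 33.3 L.
Step 1 — Isochoric: V stays 33.3 L; P/T = const ⇒ T₂ = 2150 K, P₂ = 3200 kPa.
W = 0 (no volume change).
ΔU = nCvΔT = 5.96×20.8×(2150−349) = 223000 J.
Q = ΔU = 223000 J.
State after step 1: P = 3200 kPa, V = 33.3 L, T = 2150 K.
Step 2 — Adiabatic: T₂/T₁ = (P₂/P₁)^((γ−1)/γ) ⇒ T₂ = 2150×(0.186)^0.286 = 1330 K; V₂ = 111 L.
ΔU = nCvΔT = 5.96×20.8×(1330−2150) = -102000 J.
Q = 0 for an adiabatic process, so W = −ΔU = 102000 J.
Net over both steps: W = 102000 J, Q = 223000 J, ΔU = 121000 J.

1330 K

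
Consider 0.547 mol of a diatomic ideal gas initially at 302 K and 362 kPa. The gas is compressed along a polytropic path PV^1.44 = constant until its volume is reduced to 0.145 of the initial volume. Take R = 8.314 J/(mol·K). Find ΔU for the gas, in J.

V₁ = nRT₁/P₁ = 0.547×8.314×302/362 = 3.79 L.
Polytropic n=1.44: T₂ = T₁(V₁/V₂)^(n−1) = 302×(6.90)^0.44 = 706 K; P₂ = P₁(V₁/V₂)^n = 5840 kPa.
For an ideal gas ΔU = nCvΔT with Cv = (5/2)R = 20.8 J/(mol·K).
ΔU = 0.547×20.8×(706−302) = 4600 J.

4600 J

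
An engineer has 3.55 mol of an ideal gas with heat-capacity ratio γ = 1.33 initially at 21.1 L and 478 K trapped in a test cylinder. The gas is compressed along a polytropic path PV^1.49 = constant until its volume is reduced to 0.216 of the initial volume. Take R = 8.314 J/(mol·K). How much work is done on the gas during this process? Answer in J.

P₁ = nRT₁/V₁ = 3.55×8.314×478/21.1 = 669 kPa.
Polytropic n=1.49: T₂ = T₁(V₁/V₂)^(n−1) = 478×(4.63)^0.49 = 1010 K; P₂ = P₁(V₁/V₂)^n = 6560 kPa.
W = (P₁V₁−P₂V₂)/(n−1) = (669×21.1−6560×4.56)/0.49 = -32200 J.
Work done on the gas = −W_by = 32200 J.

32200 J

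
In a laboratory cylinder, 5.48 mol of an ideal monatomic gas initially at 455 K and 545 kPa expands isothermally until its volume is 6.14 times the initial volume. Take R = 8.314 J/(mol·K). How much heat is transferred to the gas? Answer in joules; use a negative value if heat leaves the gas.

37600 J

V₁ = nRT₁/P₁ = 5.48×8.314×455/545 = 38.0 L.
Isothermal: T stays 455 K; PV = const ⇒ V₂ = 234 L, P₂ = 88.8 kPa.
ΔU = 0 (ideal gas, T constant).
W = nRT ln(V₂/V₁) = 5.48×8.314×455×ln(6.14) = 37600 J.
Q = ΔU + W = 37600 J.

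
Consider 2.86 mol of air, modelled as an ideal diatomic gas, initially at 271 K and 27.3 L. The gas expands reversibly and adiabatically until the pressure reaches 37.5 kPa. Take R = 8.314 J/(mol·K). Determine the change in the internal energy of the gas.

P₁ = nRT₁/V₁ = 2.86×8.314×271/27.3 = 236 kPa.
Adiabatic: T₂/T₁ = (P₂/P₁)^((γ−1)/γ) ⇒ T₂ = 271×(0.159)^0.286 = 160 K; V₂ = 102 L.
For an ideal gas ΔU = nCvΔT with Cv = (5/2)R = 20.8 J/(mol·K).
ΔU = 2.86×20.8×(160−271) = -6590 J.

-6590 J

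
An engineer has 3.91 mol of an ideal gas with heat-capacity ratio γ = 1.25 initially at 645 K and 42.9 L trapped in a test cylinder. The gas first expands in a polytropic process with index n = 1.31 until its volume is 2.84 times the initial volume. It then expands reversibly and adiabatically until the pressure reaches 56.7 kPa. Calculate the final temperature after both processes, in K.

399 K

P₁ = nRT₁/V₁ = 3.91×8.314×645/42.9 = 489 kPa.
Step 1 — Polytropic n=1.31: T₂ = T₁(V₁/V₂)^(n−1) = 645×(0.352)^0.31 = 467 K; P₂ = P₁(V₁/V₂)^n = 125 kPa.
W = (P₁V₁−P₂V₂)/(n−1) = (489×42.9−125×122)/0.31 = 18700 J.
ΔU = nCvΔT = 3.91×33.3×(467−645) = -23200 J.
Q = ΔU + W = -4490 J.
State after step 1: P = 125 kPa, V = 122 L, T = 467 K.
Step 2 — Adiabatic: T₂/T₁ = (P₂/P₁)^((γ−1)/γ) ⇒ T₂ = 467×(0.455)^0.200 = 399 K; V₂ = 229 L.
ΔU = nCvΔT = 3.91×33.3×(399−467) = -8830 J.
Q = 0 for an adiabatic process, so W = −ΔU = 8830 J.
Net over both steps: W = 27500 J, Q = -4490 J, ΔU = -32000 J.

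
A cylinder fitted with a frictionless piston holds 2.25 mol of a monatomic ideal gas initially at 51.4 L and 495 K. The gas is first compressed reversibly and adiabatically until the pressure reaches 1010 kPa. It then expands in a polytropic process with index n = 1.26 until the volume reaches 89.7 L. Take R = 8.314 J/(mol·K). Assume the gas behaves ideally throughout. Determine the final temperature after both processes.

652 K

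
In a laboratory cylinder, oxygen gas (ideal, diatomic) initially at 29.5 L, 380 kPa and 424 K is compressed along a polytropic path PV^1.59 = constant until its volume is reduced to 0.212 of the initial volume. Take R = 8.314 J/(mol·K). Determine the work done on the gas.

28400 J

n = P₁V₁/(RT₁) = 380×29.5/(8.314×424) = 3.18 mol.
Polytropic n=1.59: T₂ = T₁(V₁/V₂)^(n−1) = 424×(4.72)^0.59 = 1060 K; P₂ = P₁(V₁/V₂)^n = 4480 kPa.
W = (P₁V₁−P₂V₂)/(n−1) = (380×29.5−4480×6.25)/0.59 = -28400 J.
Work done on the gas = −W_by = 28400 J.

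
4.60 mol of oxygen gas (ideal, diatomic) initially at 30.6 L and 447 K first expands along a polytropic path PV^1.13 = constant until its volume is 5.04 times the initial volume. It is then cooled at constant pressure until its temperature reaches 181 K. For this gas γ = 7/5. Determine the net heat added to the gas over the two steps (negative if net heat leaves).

-7430 J

P₁ = nRT₁/V₁ = 4.60×8.314×447/30.6 = 559 kPa.
Step 1 — Polytropic n=1.13: T₂ = T₁(V₁/V₂)^(n−1) = 447×(0.198)^0.13 = 362 K; P₂ = P₁(V₁/V₂)^n = 89.8 kPa.
W = (P₁V₁−P₂V₂)/(n−1) = (559×30.6−89.8×154)/0.13 = 24900 J.
ΔU = nCvΔT = 4.60×20.8×(362−447) = -8100 J.
Q = ΔU + W = 16800 J.
State after step 1: P = 89.8 kPa, V = 154 L, T = 362 K.
Step 2 — Isobaric: P stays 89.8 kPa; V/T = const ⇒ T₂ = 181 K, V₂ = 77.1 L.
W = PΔV = 89.8×(77.1−154) kPa·L = -6930 J.
ΔU = nCvΔT = 4.60×20.8×(181−362) = -17300 J.
Q = ΔU + W = nCpΔT = -24300 J.
Net over both steps: W = 18000 J, Q = -7430 J, ΔU = -25400 J.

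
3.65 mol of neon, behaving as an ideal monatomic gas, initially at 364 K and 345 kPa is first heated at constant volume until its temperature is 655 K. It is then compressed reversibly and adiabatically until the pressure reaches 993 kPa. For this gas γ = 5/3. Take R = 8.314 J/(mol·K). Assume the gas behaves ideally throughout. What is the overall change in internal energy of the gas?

V₁ = nRT₁/P₁ = 3.65×8.314×364/345 = 32.0 L.
Step 1 — Isochoric: V stays 32.0 L; P/T = const ⇒ T₂ = 655 K, P₂ = 621 kPa.
W = 0 (no volume change).
ΔU = nCvΔT = 3.65×12.5×(655−364) = 13200 J.
Q = ΔU = 13200 J.
State after step 1: P = 621 kPa, V = 32.0 L, T = 655 K.
Step 2 — Adiabatic: T₂/T₁ = (P₂/P₁)^((γ−1)/γ) ⇒ T₂ = 655×(1.60)^0.400 = 790 K; V₂ = 24.2 L.
ΔU = nCvΔT = 3.65×12.5×(790−655) = 6160 J.
Q = 0 for an adiabatic process, so W = −ΔU = -6160 J.
Net over both steps: W = -6160 J, Q = 13200 J, ΔU = 19400 J.

19400 J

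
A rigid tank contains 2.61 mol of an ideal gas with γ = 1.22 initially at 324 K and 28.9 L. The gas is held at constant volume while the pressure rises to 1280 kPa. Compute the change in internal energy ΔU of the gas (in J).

136000 J

P₁ = nRT₁/V₁ = 2.61×8.314×324/28.9 = 243 kPa.
Isochoric: V stays 28.9 L; P/T = const ⇒ T₂ = 1700 K, P₂ = 1280 kPa.
For an ideal gas ΔU = nCvΔT with Cv = R/(γ−1) = 37.8 J/(mol·K).
ΔU = 2.61×37.8×(1700−324) = 136000 J.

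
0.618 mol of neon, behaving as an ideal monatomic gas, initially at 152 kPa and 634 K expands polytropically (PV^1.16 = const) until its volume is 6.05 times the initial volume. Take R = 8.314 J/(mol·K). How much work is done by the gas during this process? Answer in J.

5090 J

V₁ = nRT₁/P₁ = 0.618×8.314×634/152 = 21.4 L.
Polytropic n=1.16: T₂ = T₁(V₁/V₂)^(n−1) = 634×(0.165)^0.16 = 475 K; P₂ = P₁(V₁/V₂)^n = 18.8 kPa.
W = (P₁V₁−P₂V₂)/(n−1) = (152×21.4−18.8×130)/0.16 = 5090 J.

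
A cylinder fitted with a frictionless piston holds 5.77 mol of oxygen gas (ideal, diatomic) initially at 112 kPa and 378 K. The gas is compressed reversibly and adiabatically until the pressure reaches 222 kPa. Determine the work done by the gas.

V₁ = nRT₁/P₁ = 5.77×8.314×378/112 = 162 L.
Adiabatic: T₂/T₁ = (P₂/P₁)^((γ−1)/γ) ⇒ T₂ = 378×(1.98)^0.286 = 460 K; V₂ = 99.3 L.
ΔU = nCvΔT = 5.77×20.8×(460−378) = 9790 J.
Q = 0 for an adiabatic process, so W = −ΔU = -9790 J.

-9790 J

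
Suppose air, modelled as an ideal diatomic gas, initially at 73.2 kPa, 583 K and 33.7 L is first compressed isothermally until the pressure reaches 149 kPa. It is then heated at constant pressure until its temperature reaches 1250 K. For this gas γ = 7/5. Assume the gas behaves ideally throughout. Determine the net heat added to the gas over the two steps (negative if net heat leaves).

8120 J

n = P₁V₁/(RT₁) = 73.2×33.7/(8.314×583) = 0.509 mol.
Step 1 — Isothermal: T stays 583 K; PV = const ⇒ V₂ = 16.6 L, P₂ = 149 kPa.
ΔU = 0 (ideal gas, T constant).
W = nRT ln(V₂/V₁) = 0.509×8.314×583×ln(0.491) = -1750 J.
Q = ΔU + W = -1750 J.
State after step 1: P = 149 kPa, V = 16.6 L, T = 583 K.
Step 2 — Isobaric: P stays 149 kPa; V/T = const ⇒ T₂ = 1250 K, V₂ = 35.5 L.
W = PΔV = 149×(35.5−16.6) kPa·L = 2820 J.
ΔU = nCvΔT = 0.509×20.8×(1250−583) = 7060 J.
Q = ΔU + W = nCpΔT = 9880 J.
Net over both steps: W = 1070 J, Q = 8120 J, ΔU = 7060 J.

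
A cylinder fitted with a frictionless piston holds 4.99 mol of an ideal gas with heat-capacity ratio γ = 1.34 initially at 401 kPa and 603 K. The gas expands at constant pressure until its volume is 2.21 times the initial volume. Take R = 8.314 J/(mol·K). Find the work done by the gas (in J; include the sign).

V₁ = nRT₁/P₁ = 4.99×8.314×603/401 = 62.4 L.
Isobaric: P stays 401 kPa; V/T = const ⇒ T₂ = 1330 K, V₂ = 138 L.
W = PΔV = 401×(138−62.4) kPa·L = 30300 J.

30300 J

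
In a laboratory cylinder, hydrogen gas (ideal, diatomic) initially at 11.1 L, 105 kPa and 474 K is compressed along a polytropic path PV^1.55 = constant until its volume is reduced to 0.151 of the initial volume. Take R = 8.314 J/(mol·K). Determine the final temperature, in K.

Polytropic n=1.55: T₂ = T₁(V₁/V₂)^(n−1) = 474×(6.62)^0.55 = 1340 K; P₂ = P₁(V₁/V₂)^n = 1970 kPa.

1340 K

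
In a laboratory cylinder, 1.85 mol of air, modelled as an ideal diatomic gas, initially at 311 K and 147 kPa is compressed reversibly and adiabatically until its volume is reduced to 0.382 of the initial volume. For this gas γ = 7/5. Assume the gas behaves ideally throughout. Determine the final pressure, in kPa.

565 kPa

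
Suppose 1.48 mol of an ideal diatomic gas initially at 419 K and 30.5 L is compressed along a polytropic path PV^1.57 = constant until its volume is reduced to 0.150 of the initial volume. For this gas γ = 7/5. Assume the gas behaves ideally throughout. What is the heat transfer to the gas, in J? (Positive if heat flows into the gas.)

7490 J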